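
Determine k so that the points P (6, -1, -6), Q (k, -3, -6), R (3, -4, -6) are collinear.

4

Collinearity requires PQ × PR = 0; each component is linear in k.
The z-component gives (-3)k + (12) = 0, so k = 4.
The remaining components then also vanish.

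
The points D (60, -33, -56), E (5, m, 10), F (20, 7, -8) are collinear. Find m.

22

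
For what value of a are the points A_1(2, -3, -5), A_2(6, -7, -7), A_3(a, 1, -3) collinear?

Collinearity requires A_1A_2 × A_1A_3 = 0; each component is linear in a.
The y-component gives (-2)a + (-4) = 0, so a = -2.
The remaining components then also vanish.

-2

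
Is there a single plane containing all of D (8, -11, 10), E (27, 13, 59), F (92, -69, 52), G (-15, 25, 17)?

A normal to the plane through D, E, F is n = DE × DF = (3850, 3318, -3118).
The plane has equation n·P = -36878. For G: n·G = -27806.
-27806 ≠ -36878, so G is off the plane.

No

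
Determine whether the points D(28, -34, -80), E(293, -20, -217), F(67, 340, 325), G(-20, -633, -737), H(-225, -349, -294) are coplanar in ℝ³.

The plane through D, E, F has normal n = DE × DF = (56908, -112668, 98564) and equation n·P = -2460984.
Checking the remaining points: n·G = -2460984, n·H = -2460984.
All equal -2460984, so all 5 points lie in one plane.

Yes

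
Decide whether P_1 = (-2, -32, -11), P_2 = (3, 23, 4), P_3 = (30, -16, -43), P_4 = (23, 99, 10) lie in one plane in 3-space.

No

With P_1 as base: P_1P_2 = (5, 55, 15), P_1P_3 = (32, 16, -32), P_1P_4 = (25, 131, 21).
P_1P_3 × P_1P_4 = (4528, -1472, 3792).
P_1P_2 · (P_1P_3 × P_1P_4) = -1440.
Since -1440 ≠ 0, the four points are not coplanar.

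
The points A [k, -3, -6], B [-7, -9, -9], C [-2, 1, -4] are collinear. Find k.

-4

Direction BC = (5, 10, 5). From the y-coordinate of A, the parameter along the line is τ = (-3 − (-9))/10 = 3/5.
Then k = (-7) + 3/5·(5) = -4.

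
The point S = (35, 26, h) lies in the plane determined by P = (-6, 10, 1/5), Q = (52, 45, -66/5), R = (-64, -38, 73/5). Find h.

-43/5

A normal to the plane is n = PQ × PR = (-696/5, -58, -754).
S lies in the plane iff n · PS = 0.
This gives (-754)h + (-32422/5) = 0, so h = -43/5.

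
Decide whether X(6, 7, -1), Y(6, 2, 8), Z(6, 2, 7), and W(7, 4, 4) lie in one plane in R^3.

No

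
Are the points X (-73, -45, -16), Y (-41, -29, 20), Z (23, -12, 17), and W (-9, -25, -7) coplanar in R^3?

With X as base: XY = (32, 16, 36), XZ = (96, 33, 33), XW = (64, 20, 9).
XZ × XW = (-363, 1248, -192).
XY · (XZ × XW) = 1440.
Since 1440 ≠ 0, the four points are not coplanar.

No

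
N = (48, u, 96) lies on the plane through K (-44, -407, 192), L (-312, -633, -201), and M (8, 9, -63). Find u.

Coplanarity requires KL · (KM × KN) = 0.
KL = (-268, -226, -393), KM = (52, 416, -255); the triple product is linear in u with coefficient -88776 and constant term -6214320.
Setting it to zero: u = -70.

-70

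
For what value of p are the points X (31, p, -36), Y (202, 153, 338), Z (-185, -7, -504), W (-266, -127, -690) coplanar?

Coplanarity ⇔ det[XY; XZ; XW] = 0.
Expanding, this is linear in p: (3780)p + (-245700) = 0.
So p = 65.

65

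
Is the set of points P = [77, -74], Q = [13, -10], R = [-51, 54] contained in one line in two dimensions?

PQ = (-64, 64), PR = (-128, 128).
Checking proportionality: PR = 2·PQ, so the vectors are parallel and the points are collinear.

Yes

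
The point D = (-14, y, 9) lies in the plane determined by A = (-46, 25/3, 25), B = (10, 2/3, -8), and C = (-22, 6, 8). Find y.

The plane through A, B, C has equation (160/3)x + 160y + (160/3)z = 640/3.
Substituting D: (160)y + (-800/3) = 640/3, so y = 3.

3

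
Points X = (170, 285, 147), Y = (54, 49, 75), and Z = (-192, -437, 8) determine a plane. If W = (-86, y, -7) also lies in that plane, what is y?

Coplanarity requires XY · (XZ × XW) = 0.
XY = (-116, -236, -72), XZ = (-362, -722, -139); the triple product is linear in y with coefficient 9940 and constant term 2335900.
Setting it to zero: y = -235.

-235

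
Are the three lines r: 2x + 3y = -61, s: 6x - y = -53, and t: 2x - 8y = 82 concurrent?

Yes

The three lines meet at one point iff the augmented coefficient matrix [aᵢ bᵢ cᵢ] has rank < 3, i.e. its determinant vanishes.
Here the determinant is 0.
It vanishes, so the lines are concurrent at (-11, -13).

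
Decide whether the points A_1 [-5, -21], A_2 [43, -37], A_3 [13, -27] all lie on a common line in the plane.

A_1A_2 = (48, -16), A_1A_3 = (18, -6).
det[A_1A_2; A_1A_3] = (48)(-6) − (-16)(18) = 0.
The determinant is zero, so the points are collinear.

Yes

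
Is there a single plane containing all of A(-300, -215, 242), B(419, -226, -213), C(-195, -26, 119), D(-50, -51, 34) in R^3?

With A as base: AB = (719, -11, -455), AC = (105, 189, -123), AD = (250, 164, -208).
AC × AD = (-19140, -8910, -30030).
AB · (AC × AD) = 0.
The scalar triple product vanishes, so the four points are coplanar.

Yes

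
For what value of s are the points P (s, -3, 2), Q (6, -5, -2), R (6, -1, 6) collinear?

Direction QR = (0, 4, 8). From the y-coordinate of P, the parameter along the line is τ = (-3 − (-5))/4 = 1/2.
Then s = 6 + 1/2·(0) = 6.

6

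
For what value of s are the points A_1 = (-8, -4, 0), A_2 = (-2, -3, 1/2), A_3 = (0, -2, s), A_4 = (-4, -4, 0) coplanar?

The points are coplanar iff A_1A_2 · (A_1A_3 × A_1A_4) = 0.
Expanding, this is linear in s: (4)s + (-4) = 0.
So s = 1.

1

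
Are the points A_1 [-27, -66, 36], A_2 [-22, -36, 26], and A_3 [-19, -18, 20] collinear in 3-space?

A_1A_2 = (5, 30, -10), A_1A_3 = (8, 48, -16).
A_1A_2 × A_1A_3 = (0, 0, 0).
The cross product vanishes, so the three points are collinear.

Yes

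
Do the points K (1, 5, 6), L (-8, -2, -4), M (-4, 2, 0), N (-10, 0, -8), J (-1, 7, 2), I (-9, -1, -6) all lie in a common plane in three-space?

Yes

The plane through K, L, M has normal n = KL × KM = (12, -4, -8) and equation n·P = -56.
Checking the remaining points: n·N = -56, n·J = -56, n·I = -56.
All equal -56, so all 6 points lie in one plane.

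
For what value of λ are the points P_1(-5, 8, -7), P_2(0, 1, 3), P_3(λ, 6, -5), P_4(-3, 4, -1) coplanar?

-1

The points are coplanar iff P_1P_2 · (P_1P_3 × P_1P_4) = 0.
Expanding, this is linear in λ: (2)λ + (2) = 0.
So λ = -1.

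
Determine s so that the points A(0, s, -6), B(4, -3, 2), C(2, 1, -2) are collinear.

5

Collinearity requires AB × AC = 0; each component is linear in s.
The x-component gives (4)s + (-20) = 0, so s = 5.
The remaining components then also vanish.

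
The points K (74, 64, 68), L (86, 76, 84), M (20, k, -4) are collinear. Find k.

Direction KL = (12, 12, 16). From the x-coordinate of M, the parameter along the line is τ = (20 − 74)/12 = -9/2.
Then k = 64 + (-9/2)·(12) = 10.

10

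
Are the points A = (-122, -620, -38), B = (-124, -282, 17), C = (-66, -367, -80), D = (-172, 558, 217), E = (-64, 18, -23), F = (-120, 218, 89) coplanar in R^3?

No

The plane through A, B, C has normal n = AB × AC = (-28111, 2996, -19434) and equation n·P = 2310514.
Checking the remaining points: n·D = 2289682, n·E = 2300014, n·F = 2296822.
Since n·D = 2289682 ≠ 2310514, D is off the plane and the points are not all coplanar.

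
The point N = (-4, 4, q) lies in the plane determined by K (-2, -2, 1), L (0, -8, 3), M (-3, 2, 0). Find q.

Coplanarity requires KL · (KM × KN) = 0.
KL = (2, -6, 2), KM = (-1, 4, -1); the triple product is linear in q with coefficient 2 and constant term 2.
Setting it to zero: q = -1.

-1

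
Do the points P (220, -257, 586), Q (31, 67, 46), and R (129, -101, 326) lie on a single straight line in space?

Yes

PQ = (-189, 324, -540), PR = (-91, 156, -260).
Each component of PR is 13/27 times the corresponding component of PQ, so PR = 13/27·PQ and the points are collinear.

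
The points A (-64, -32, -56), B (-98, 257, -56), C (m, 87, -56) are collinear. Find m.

-78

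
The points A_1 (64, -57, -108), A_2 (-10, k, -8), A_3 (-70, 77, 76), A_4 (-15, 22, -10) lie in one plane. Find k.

Normal to plane A_1A_3A_4: n = (-1404, -1404, 0); plane equation n·P = -9828.
Requiring n·A_2 = -9828: (-1404)k + (14040) = -9828.
So k = 17.

17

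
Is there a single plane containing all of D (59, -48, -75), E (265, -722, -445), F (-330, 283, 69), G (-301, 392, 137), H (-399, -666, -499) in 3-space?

Yes

The plane through D, E, F has normal n = DE × DF = (25414, 114266, -194000) and equation n·P = 10564658.
Checking the remaining points: n·G = 10564658, n·H = 10564658.
All equal 10564658, so all 5 points lie in one plane.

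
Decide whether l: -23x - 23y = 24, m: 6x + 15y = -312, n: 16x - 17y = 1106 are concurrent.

Intersecting l and m: solving the 2×2 system gives (x, y) = (2272/69, -2344/69).
Substitute into n: (16)(2272/69) + (-17)(-2344/69) = 25400/23.
But n requires 1106 ≠ 25400/23, so the three lines have no common point.

No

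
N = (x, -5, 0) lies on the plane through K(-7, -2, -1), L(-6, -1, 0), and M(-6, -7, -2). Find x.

-4

The plane through K, L, M has equation 4x + 2y − 6z = -26.
Substituting N: (4)x + (-10) = -26, so x = -4.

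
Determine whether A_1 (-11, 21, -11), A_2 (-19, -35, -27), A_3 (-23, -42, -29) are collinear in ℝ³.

A_1A_2 = (-8, -56, -16), A_1A_3 = (-12, -63, -18).
Comparing components 3 and 1: (-16)(-12) − (-8)(-18) = 48 ≠ 0, so A_1A_2 and A_1A_3 are not parallel and the points are not collinear.

No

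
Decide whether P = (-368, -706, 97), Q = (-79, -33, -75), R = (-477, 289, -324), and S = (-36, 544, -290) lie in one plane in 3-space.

No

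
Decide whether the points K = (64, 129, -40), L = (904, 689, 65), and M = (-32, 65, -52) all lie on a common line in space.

Yes

KL = (840, 560, 105), KM = (-96, -64, -12).
Each component of KM is -4/35 times the corresponding component of KL, so KM = -4/35·KL and the points are collinear.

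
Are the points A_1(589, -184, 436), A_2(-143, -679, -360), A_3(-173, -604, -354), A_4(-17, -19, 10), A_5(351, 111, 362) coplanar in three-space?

The plane through A_1, A_2, A_3 has normal n = A_1A_2 × A_1A_3 = (56730, 28272, -69750) and equation n·P = -2199078.
Checking the remaining points: n·A_4 = -2199078, n·A_5 = -2199078.
All equal -2199078, so all 5 points lie in one plane.

Yes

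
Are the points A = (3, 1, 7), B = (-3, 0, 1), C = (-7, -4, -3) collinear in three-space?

No

AB = (-6, -1, -6), AC = (-10, -5, -10).
Comparing components 2 and 3: (-1)(-10) − (-6)(-5) = -20 ≠ 0, so AB and AC are not parallel and the points are not collinear.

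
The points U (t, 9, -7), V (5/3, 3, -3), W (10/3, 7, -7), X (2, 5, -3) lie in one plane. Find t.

The points are coplanar iff UV · (UW × UX) = 0.
Expanding, this is linear in t: (-8)t + (88/3) = 0.
So t = 11/3.

11/3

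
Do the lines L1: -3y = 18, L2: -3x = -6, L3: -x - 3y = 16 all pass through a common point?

Intersecting L1 and L2: solving the 2×2 system gives (x, y) = (2, -6).
Substitute into L3: (-1)(2) + (-3)(-6) = 16.
This equals 16, so (2, -6) lies on all three lines and they are concurrent.

Yes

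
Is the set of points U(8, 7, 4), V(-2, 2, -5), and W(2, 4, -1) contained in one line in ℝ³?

No

UV = (-10, -5, -9), UW = (-6, -3, -5).
Comparing components 2 and 3: (-5)(-5) − (-9)(-3) = -2 ≠ 0, so UV and UW are not parallel and the points are not collinear.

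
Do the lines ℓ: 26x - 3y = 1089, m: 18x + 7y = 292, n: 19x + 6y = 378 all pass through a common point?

No

Lines aᵢx + bᵢy = cᵢ with pairwise distinct directions are concurrent exactly when det[aᵢ bᵢ cᵢ] = 0.
Here the determinant is -213.
Nonzero, so no common point exists.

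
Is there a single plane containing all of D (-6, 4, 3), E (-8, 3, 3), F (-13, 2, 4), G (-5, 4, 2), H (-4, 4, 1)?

The plane through D, E, F has normal n = DE × DF = (-1, 2, -3) and equation n·P = 5.
Checking the remaining points: n·G = 7, n·H = 9.
Since n·G = 7 ≠ 5, G is off the plane and the points are not all coplanar.

No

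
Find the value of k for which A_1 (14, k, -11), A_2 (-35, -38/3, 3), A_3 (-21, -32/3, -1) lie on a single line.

Collinearity requires A_1A_2 × A_1A_3 = 0; each component is linear in k.
The x-component gives (4)k + (68/3) = 0, so k = -17/3.
The remaining components then also vanish.

-17/3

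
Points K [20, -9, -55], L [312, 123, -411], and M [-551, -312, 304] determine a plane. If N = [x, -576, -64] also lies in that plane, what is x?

Coplanarity requires KL · (KM × KN) = 0.
KL = (292, 132, -356), KM = (-571, -303, 359); the triple product is linear in x with coefficient -60480 and constant term -54492480.
Setting it to zero: x = -901.

-901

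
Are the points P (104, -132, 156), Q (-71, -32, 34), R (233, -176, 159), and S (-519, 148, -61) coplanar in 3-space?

No

The four points are coplanar iff the 3×3 determinant with rows PQ, PR, PS is zero.
Rows: (-175, 100, -122), (129, -44, 3), (-623, 280, -217).
Expanding along the first row: (-175)(8708) − (100)(-26124) + (-122)(8708) = 26124.
Nonzero ⇒ not coplanar.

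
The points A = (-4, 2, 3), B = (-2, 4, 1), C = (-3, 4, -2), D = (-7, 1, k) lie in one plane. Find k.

Normal to plane ABC: n = (-6, 8, 2); plane equation n·P = 46.
Requiring n·D = 46: (2)k + (50) = 46.
So k = -2.

-2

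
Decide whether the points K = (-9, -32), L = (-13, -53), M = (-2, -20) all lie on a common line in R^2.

No

KL = (-4, -21), KM = (7, 12).
If collinear, KM would be a scalar multiple of KL. But (-4)·(12) ≠ (-21)·(7) (difference 99), so they are not parallel; the points are not collinear.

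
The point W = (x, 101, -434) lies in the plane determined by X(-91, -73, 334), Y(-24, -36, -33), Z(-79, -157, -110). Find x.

A normal to the plane is n = XY × XZ = (-47256, 25344, -6072).
W lies in the plane iff n · XW = 0.
This gives (-47256)x + (4772856) = 0, so x = 101.

101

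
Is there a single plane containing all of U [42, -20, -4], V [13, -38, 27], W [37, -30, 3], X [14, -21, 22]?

Yes

A normal to the plane through U, V, W is n = UV × UW = (184, 48, 200).
The plane has equation n·P = 5968. For X: n·X = 5968.
Equal, so X lies in the plane and all four are coplanar.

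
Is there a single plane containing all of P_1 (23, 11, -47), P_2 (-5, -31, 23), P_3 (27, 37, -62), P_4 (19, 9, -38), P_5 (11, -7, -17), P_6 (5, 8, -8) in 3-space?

Yes

The plane through P_1, P_2, P_3 has normal n = P_1P_2 × P_1P_3 = (-1190, -140, -560) and equation n·P = -2590.
Checking the remaining points: n·P_4 = -2590, n·P_5 = -2590, n·P_6 = -2590.
All equal -2590, so all 6 points lie in one plane.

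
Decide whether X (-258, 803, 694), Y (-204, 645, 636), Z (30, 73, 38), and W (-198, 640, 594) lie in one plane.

No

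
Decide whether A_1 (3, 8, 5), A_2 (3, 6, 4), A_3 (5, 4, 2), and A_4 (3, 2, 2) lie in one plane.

Yes

A normal to the plane through A_1, A_2, A_3 is n = A_1A_2 × A_1A_3 = (2, -2, 4).
The plane has equation n·P = 10. For A_4: n·A_4 = 10.
Equal, so A_4 lies in the plane and all four are coplanar.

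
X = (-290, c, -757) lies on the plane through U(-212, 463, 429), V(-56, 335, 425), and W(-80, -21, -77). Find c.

Coplanarity requires UV · (UW × UX) = 0.
UV = (156, -128, -4), UW = (132, -484, -506); the triple product is linear in c with coefficient 78408 and constant term 28305288.
Setting it to zero: c = -361.

-361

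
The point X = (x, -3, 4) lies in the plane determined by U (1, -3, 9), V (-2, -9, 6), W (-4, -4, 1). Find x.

-2

The plane through U, V, W has equation 45x − 9y − 27z = -171.
Substituting X: (45)x + (-81) = -171, so x = -2.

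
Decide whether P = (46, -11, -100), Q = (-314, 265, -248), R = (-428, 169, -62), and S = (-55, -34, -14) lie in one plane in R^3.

Yes

With P as base: PQ = (-360, 276, -148), PR = (-474, 180, 38), PS = (-101, -23, 86).
PR × PS = (16354, 36926, 29082).
PQ · (PR × PS) = 0.
The scalar triple product vanishes, so the four points are coplanar.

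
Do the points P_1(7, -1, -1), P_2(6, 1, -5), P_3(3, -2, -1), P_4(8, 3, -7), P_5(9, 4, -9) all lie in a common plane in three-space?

No

The plane through P_1, P_2, P_3 has normal n = P_1P_2 × P_1P_3 = (-4, 16, 9) and equation n·P = -53.
Checking the remaining points: n·P_4 = -47, n·P_5 = -53.
Since n·P_4 = -47 ≠ -53, P_4 is off the plane and the points are not all coplanar.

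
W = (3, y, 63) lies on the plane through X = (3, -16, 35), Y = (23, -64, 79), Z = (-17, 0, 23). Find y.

A normal to the plane is n = XY × XZ = (-128, -640, -640).
W lies in the plane iff n · XW = 0.
This gives (-640)y + (-28160) = 0, so y = -44.

-44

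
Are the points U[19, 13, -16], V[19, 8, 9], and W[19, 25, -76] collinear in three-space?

Yes

UV = (0, -5, 25), UW = (0, 12, -60).
UV × UW = (0, 0, 0).
The cross product vanishes, so the three points are collinear.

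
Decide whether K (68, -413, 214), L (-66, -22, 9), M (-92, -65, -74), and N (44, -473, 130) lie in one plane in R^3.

A normal to the plane through K, L, M is n = KL × KM = (-41268, -5792, 15928).
The plane has equation n·P = 2994464. For N: n·N = 2994464.
Equal, so N lies in the plane and all four are coplanar.

Yes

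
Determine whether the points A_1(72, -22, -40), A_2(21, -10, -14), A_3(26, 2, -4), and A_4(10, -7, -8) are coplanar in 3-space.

With A_1 as base: A_1A_2 = (-51, 12, 26), A_1A_3 = (-46, 24, 36), A_1A_4 = (-62, 15, 32).
A_1A_3 × A_1A_4 = (228, -760, 798).
A_1A_2 · (A_1A_3 × A_1A_4) = 0.
The scalar triple product vanishes, so the four points are coplanar.

Yes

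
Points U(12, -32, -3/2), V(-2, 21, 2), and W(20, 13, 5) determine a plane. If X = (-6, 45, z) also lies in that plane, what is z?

Coplanarity requires UV · (UW × UX) = 0.
UV = (-14, 53, 7/2), UW = (8, 45, 13/2); the triple product is linear in z with coefficient -1054 and constant term 4216.
Setting it to zero: z = 4.

4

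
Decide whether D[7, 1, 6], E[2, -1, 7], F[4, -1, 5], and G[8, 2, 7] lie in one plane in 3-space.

Yes

The four points are coplanar iff the 3×3 determinant with rows DE, DF, DG is zero.
Rows: (-5, -2, 1), (-3, -2, -1), (1, 1, 1).
Expanding along the first row: (-5)(-1) − (-2)(-2) + (1)(-1) = 0.
Zero determinant ⇒ coplanar.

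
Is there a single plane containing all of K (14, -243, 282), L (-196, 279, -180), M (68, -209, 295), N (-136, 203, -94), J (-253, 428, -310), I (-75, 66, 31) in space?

The plane through K, L, M has normal n = KL × KM = (22494, -22218, -35328) and equation n·P = -4248606.
Checking the remaining points: n·N = -4248606, n·J = -4248606, n·I = -4248606.
All equal -4248606, so all 6 points lie in one plane.

Yes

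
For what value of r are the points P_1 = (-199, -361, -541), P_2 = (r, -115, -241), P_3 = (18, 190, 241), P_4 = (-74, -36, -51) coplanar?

-97

Normal to plane P_1P_3P_4: n = (15840, -8580, 1650); plane equation n·P = -947430.
Requiring n·P_2 = -947430: (15840)r + (589050) = -947430.
So r = -97.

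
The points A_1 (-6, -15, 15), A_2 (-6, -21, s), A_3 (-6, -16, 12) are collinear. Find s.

Direction A_1A_3 = (0, -1, -3). From the y-coordinate of A_2, the parameter along the line is τ = (-21 − (-15))/(-1) = 6.
Then s = 15 + 6·(-3) = -3.

-3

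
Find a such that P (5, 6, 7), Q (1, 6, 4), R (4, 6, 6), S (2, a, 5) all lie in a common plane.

6

Coplanarity ⇔ det[PQ; PR; PS] = 0.
Expanding, this is linear in a: (-1)a + (6) = 0.
So a = 6.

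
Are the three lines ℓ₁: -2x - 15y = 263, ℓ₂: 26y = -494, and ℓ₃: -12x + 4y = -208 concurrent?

Yes

The three lines meet at one point iff the augmented coefficient matrix [aᵢ bᵢ cᵢ] has rank < 3, i.e. its determinant vanishes.
Here the determinant is 0.
It vanishes, so the lines are concurrent at (11, -19).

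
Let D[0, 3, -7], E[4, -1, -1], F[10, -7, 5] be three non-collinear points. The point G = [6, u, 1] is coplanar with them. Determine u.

-3

Coplanarity requires DE · (DF × DG) = 0.
DE = (4, -4, 6), DF = (10, -10, 12); the triple product is linear in u with coefficient 12 and constant term 36.
Setting it to zero: u = -3.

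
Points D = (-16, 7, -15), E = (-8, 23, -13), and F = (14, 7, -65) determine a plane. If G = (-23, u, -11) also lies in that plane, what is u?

The plane through D, E, F has equation −800x + 460y − 480z = 23220.
Substituting G: (460)u + (23680) = 23220, so u = -1.

-1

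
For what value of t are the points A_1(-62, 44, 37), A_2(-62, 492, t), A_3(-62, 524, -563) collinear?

Collinearity requires A_1A_2 × A_1A_3 = 0; each component is linear in t.
The x-component gives (-480)t + (-251040) = 0, so t = -523.
The remaining components then also vanish.

-523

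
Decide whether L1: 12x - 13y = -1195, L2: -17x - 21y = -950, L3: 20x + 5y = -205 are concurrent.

No

Intersecting L1 and L2: solving the 2×2 system gives (x, y) = (-12745/473, 31715/473).
Substitute into L3: (20)(-12745/473) + (5)(31715/473) = -96325/473.
But L3 requires -205 ≠ -96325/473, so the three lines have no common point.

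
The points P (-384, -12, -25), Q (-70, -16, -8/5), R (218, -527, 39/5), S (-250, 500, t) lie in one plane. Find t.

Normal to plane PQR: n = (59599/5, 18938/5, -159302); plane equation n·X = -3200522/5.
Requiring n·S = -3200522/5: (-159302)t + (-1086150) = -3200522/5.
So t = -14/5.

-14/5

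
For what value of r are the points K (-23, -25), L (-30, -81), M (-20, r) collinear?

The three points are collinear iff det[KL; KM] = 0.
This determinant is linear in r: (-7)r + (-7) = 0, so r = -1.

-1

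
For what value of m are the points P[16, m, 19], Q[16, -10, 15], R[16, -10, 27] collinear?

Direction QR = (0, 0, 12). From the z-coordinate of P, the parameter along the line is τ = (19 − 15)/12 = 1/3.
Then m = (-10) + 1/3·(0) = -10.

-10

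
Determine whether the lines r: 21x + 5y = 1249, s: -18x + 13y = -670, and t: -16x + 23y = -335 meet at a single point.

Intersecting r and s: solving the 2×2 system gives (x, y) = (6529/121, 2804/121).
Substitute into t: (-16)(6529/121) + (23)(2804/121) = -39972/121.
But t requires -335 ≠ -39972/121, so the three lines have no common point.

No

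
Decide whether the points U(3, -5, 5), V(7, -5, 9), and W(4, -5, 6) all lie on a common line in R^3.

Yes

UV = (4, 0, 4), UW = (1, 0, 1).
Each component of UW is 1/4 times the corresponding component of UV, so UW = 1/4·UV and the points are collinear.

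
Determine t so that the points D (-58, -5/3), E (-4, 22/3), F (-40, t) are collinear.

4/3

The three points are collinear iff det[DE; DF] = 0.
This determinant is linear in t: (54)t + (-72) = 0, so t = 4/3.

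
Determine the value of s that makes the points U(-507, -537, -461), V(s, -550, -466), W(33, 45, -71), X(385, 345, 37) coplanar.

Normal to plane UWX: n = (-54144, 78960, -42864); plane equation n·P = 4809792.
Requiring n·V = 4809792: (-54144)s + (-23453376) = 4809792.
So s = -522.

-522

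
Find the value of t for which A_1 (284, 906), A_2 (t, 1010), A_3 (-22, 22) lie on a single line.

320

Collinearity: (A_2 − A_1) must be parallel to (A_3 − A_1) = (-306, -884).
Cross-multiplying the components: (t − 284)·(-884) = (104)·(-306).
Solving gives t = 320.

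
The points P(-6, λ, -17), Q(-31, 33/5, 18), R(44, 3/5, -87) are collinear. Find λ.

Collinearity requires PQ × PR = 0; each component is linear in λ.
The x-component gives (105)λ + (-483) = 0, so λ = 23/5.
The remaining components then also vanish.

23/5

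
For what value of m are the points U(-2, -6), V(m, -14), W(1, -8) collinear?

The three points are collinear iff det[UV; UW] = 0.
This determinant is linear in m: (-2)m + (20) = 0, so m = 10.

10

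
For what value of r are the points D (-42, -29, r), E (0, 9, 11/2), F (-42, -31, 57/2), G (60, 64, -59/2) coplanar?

61/2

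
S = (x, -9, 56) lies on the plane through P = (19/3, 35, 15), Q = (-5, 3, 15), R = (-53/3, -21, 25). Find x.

-79/3

The plane through P, Q, R has equation −320x + (340/3)y − (400/3)z = -60.
Substituting S: (-320)x + (-25460/3) = -60, so x = -79/3.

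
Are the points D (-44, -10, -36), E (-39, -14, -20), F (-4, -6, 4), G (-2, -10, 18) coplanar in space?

No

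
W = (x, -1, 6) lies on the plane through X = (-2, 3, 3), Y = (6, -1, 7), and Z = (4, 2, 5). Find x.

2

The plane through X, Y, Z has equation −4x + 8y + 16z = 80.
Substituting W: (-4)x + (88) = 80, so x = 2.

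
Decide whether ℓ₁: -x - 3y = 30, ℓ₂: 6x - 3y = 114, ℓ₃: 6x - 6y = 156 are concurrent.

Lines aᵢx + bᵢy = cᵢ with pairwise distinct directions are concurrent exactly when det[aᵢ bᵢ cᵢ] = 0.
Here the determinant is 0.
It vanishes, so the lines are concurrent at (12, -14).

Yes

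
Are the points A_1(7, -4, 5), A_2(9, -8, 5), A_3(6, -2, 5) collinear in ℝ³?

Yes

A_1A_2 = (2, -4, 0), A_1A_3 = (-1, 2, 0).
A_1A_2 × A_1A_3 = (0, 0, 0).
The cross product vanishes, so the three points are collinear.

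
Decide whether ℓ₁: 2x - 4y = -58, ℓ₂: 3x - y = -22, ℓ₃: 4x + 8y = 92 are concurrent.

Yes

Lines aᵢx + bᵢy = cᵢ with pairwise distinct directions are concurrent exactly when det[aᵢ bᵢ cᵢ] = 0.
Here the determinant is 0.
It vanishes, so the lines are concurrent at (-3, 13).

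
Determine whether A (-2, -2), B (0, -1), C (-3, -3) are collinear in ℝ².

No

AB = (2, 1), AC = (-1, -1).
If collinear, AC would be a scalar multiple of AB. But (2)·(-1) ≠ (1)·(-1) (difference -1), so they are not parallel; the points are not collinear.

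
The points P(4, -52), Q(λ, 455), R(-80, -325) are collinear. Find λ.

160

The three points are collinear iff det[PQ; PR] = 0.
This determinant is linear in λ: (-273)λ + (43680) = 0, so λ = 160.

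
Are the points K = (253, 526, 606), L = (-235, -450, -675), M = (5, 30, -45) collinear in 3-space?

Yes

KL = (-488, -976, -1281), KM = (-248, -496, -651).
KL × KM = (0, 0, 0).
The cross product vanishes, so the three points are collinear.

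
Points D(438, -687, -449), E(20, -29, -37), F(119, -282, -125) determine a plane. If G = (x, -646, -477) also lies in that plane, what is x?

459

Coplanarity requires DE · (DF × DG) = 0.
DE = (-418, 658, 412), DF = (-319, 405, 324); the triple product is linear in x with coefficient 46332 and constant term -21266388.
Setting it to zero: x = 459.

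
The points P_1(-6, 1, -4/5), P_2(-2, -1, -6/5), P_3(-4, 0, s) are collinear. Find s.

-1

Collinearity requires P_1P_2 × P_1P_3 = 0; each component is linear in s.
The x-component gives (-2)s + (-2) = 0, so s = -1.
The remaining components then also vanish.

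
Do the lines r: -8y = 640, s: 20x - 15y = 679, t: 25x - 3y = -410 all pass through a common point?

No

Lines aᵢx + bᵢy = cᵢ with pairwise distinct directions are concurrent exactly when det[aᵢ bᵢ cᵢ] = 0.
Here the determinant is 200.
Nonzero, so no common point exists.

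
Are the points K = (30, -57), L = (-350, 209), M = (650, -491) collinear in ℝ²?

KL = (-380, 266), KM = (620, -434).
Twice the signed area of △KLM is (-380)(-434) − (266)(620) = 0.
The triangle is degenerate (zero area), so the points are collinear.

Yes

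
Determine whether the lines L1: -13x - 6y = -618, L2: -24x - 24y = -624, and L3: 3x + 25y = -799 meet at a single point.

Intersecting L1 and L2: solving the 2×2 system gives (x, y) = (66, -40).
Substitute into L3: (3)(66) + (25)(-40) = -802.
But L3 requires -799 ≠ -802, so the three lines have no common point.

No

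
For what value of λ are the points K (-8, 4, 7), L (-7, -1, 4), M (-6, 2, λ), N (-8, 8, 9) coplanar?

Coplanarity ⇔ det[KL; KM; KN] = 0.
Expanding, this is linear in λ: (-4)λ + (20) = 0.
So λ = 5.

5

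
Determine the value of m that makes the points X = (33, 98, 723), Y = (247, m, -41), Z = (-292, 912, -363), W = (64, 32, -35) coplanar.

-418

The points are coplanar iff XY · (XZ × XW) = 0.
Expanding, this is linear in m: (-280016)m + (-117046688) = 0.
So m = -418.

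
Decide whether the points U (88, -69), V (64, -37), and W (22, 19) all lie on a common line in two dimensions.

UV = (-24, 32), UW = (-66, 88).
Twice the signed area of △UVW is (-24)(88) − (32)(-66) = 0.
The triangle is degenerate (zero area), so the points are collinear.

Yes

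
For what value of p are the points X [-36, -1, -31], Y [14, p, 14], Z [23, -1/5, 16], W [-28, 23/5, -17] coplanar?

Normal to plane XZW: n = (-252, -450, 324); plane equation n·P = -522.
Requiring n·Y = -522: (-450)p + (1008) = -522.
So p = 17/5.

17/5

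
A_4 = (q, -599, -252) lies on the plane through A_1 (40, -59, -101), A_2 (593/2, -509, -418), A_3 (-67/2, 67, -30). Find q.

739/2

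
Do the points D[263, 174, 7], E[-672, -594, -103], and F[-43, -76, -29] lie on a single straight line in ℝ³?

No

DE = (-935, -768, -110), DF = (-306, -250, -36).
Comparing components 2 and 3: (-768)(-36) − (-110)(-250) = 148 ≠ 0, so DE and DF are not parallel and the points are not collinear.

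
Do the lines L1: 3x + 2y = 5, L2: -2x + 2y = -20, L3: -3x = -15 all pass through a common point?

Yes

The three lines meet at one point iff the augmented coefficient matrix [aᵢ bᵢ cᵢ] has rank < 3, i.e. its determinant vanishes.
Here the determinant is 0.
It vanishes, so the lines are concurrent at (5, -5).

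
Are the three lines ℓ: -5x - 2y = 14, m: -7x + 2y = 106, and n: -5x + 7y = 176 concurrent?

Yes

The three lines meet at one point iff the augmented coefficient matrix [aᵢ bᵢ cᵢ] has rank < 3, i.e. its determinant vanishes.
Here the determinant is 0.
It vanishes, so the lines are concurrent at (-10, 18).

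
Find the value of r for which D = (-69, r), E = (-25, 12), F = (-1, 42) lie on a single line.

The three points are collinear iff det[DE; DF] = 0.
This determinant is linear in r: (24)r + (1032) = 0, so r = -43.

-43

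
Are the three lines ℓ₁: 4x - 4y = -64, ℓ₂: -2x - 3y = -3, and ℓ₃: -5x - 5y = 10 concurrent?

The three lines meet at one point iff the augmented coefficient matrix [aᵢ bᵢ cᵢ] has rank < 3, i.e. its determinant vanishes.
Here the determinant is 0.
It vanishes, so the lines are concurrent at (-9, 7).

Yes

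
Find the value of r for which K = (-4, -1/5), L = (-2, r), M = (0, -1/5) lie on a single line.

-1/5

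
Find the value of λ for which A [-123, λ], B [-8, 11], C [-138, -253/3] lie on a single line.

Collinearity: (A − B) must be parallel to (C − B) = (-130, -286/3).
Cross-multiplying the components: (λ − 11)·(-130) = (-115)·(-286/3).
Solving gives λ = -220/3.

-220/3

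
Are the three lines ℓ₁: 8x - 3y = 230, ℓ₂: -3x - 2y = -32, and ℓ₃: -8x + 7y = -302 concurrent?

No

Intersecting ℓ₁ and ℓ₂: solving the 2×2 system gives (x, y) = (556/25, -434/25).
Substitute into ℓ₃: (-8)(556/25) + (7)(-434/25) = -7486/25.
But ℓ₃ requires -302 ≠ -7486/25, so the three lines have no common point.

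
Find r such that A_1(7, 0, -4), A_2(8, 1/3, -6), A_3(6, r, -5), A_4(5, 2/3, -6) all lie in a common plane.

Normal to plane A_1A_2A_4: n = (2/3, 6, 4/3); plane equation n·P = -2/3.
Requiring n·A_3 = -2/3: (6)r + (-8/3) = -2/3.
So r = 1/3.

1/3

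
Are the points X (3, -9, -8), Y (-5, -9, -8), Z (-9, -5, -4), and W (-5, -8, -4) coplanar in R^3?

A normal to the plane through X, Y, Z is n = XY × XZ = (0, 32, -32).
The plane has equation n·P = -32. For W: n·W = -128.
-128 ≠ -32, so W is off the plane.

No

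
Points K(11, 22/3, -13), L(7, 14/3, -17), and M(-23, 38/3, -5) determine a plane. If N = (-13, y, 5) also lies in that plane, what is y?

The plane through K, L, M has equation 168y − 112z = 2688.
Substituting N: (168)y + (-560) = 2688, so y = 58/3.

58/3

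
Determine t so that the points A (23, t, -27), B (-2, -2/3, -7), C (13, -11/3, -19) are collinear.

Direction BC = (15, -3, -12). From the x-coordinate of A, the parameter along the line is τ = (23 − (-2))/15 = 5/3.
Then t = (-2/3) + 5/3·(-3) = -17/3.

-17/3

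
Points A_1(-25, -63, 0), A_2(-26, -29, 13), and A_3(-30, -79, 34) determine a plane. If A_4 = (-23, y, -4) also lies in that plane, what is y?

1

The plane through A_1, A_2, A_3 has equation 1364x − 31y + 186z = -32147.
Substituting A_4: (-31)y + (-32116) = -32147, so y = 1.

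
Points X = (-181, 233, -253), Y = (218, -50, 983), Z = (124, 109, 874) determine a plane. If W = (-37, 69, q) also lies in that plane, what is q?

71

A normal to the plane is n = XY × XZ = (-165677, -72693, 36839).
W lies in the plane iff n · XW = 0.
This gives (36839)q + (-2615569) = 0, so q = 71.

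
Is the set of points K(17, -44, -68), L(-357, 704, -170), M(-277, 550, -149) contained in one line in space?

No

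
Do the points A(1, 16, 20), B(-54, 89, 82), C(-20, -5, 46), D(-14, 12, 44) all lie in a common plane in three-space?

No

The four points are coplanar iff the 3×3 determinant with rows AB, AC, AD is zero.
Rows: (-55, 73, 62), (-21, -21, 26), (-15, -4, 24).
Expanding along the first row: (-55)(-400) − (73)(-114) + (62)(-231) = 16000.
Nonzero ⇒ not coplanar.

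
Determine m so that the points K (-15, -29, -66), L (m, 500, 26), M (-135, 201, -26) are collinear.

Collinearity requires KL × KM = 0; each component is linear in m.
The y-component gives (-40)m + (-11640) = 0, so m = -291.
The remaining components then also vanish.

-291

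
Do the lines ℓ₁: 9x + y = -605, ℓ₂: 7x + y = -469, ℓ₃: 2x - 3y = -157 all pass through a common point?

Yes

The three lines meet at one point iff the augmented coefficient matrix [aᵢ bᵢ cᵢ] has rank < 3, i.e. its determinant vanishes.
Here the determinant is 0.
It vanishes, so the lines are concurrent at (-68, 7).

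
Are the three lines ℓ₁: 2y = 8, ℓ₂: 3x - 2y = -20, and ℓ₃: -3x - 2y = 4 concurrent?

Yes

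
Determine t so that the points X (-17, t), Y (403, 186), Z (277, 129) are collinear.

-4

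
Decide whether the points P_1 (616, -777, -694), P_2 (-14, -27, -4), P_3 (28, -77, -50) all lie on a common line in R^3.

P_1P_2 = (-630, 750, 690), P_1P_3 = (-588, 700, 644).
Each component of P_1P_3 is 14/15 times the corresponding component of P_1P_2, so P_1P_3 = 14/15·P_1P_2 and the points are collinear.

Yes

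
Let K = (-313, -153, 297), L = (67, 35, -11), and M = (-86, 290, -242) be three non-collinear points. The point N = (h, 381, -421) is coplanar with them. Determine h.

205

Coplanarity requires KL · (KM × KN) = 0.
KL = (380, 188, -308), KM = (227, 443, -539); the triple product is linear in h with coefficient 35112 and constant term -7197960.
Setting it to zero: h = 205.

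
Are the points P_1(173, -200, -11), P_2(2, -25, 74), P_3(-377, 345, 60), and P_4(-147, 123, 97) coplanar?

With P_1 as base: P_1P_2 = (-171, 175, 85), P_1P_3 = (-550, 545, 71), P_1P_4 = (-320, 323, 108).
P_1P_3 × P_1P_4 = (35927, 36680, -3250).
P_1P_2 · (P_1P_3 × P_1P_4) = -767.
Since -767 ≠ 0, the four points are not coplanar.

No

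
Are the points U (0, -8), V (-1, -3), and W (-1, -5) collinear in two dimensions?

No

UV = (-1, 5), UW = (-1, 3).
det[UV; UW] = (-1)(3) − (5)(-1) = 2.
The determinant is nonzero, so they are not collinear.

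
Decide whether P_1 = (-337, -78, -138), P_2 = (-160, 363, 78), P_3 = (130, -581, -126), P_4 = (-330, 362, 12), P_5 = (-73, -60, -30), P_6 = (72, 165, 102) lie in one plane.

No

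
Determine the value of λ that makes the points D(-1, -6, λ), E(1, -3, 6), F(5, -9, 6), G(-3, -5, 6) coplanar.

Coplanarity ⇔ det[DE; DF; DG] = 0.
Expanding, this is linear in λ: (32)λ + (-192) = 0.
So λ = 6.

6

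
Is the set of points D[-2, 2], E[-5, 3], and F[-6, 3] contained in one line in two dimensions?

No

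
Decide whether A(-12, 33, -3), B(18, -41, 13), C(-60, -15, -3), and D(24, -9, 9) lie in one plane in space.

A normal to the plane through A, B, C is n = AB × AC = (768, -768, -4992).
The plane has equation n·P = -19584. For D: n·D = -19584.
Equal, so D lies in the plane and all four are coplanar.

Yes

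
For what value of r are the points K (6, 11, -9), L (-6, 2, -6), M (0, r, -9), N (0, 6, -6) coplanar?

7

The points are coplanar iff KL · (KM × KN) = 0.
Expanding, this is linear in r: (-18)r + (126) = 0.
So r = 7.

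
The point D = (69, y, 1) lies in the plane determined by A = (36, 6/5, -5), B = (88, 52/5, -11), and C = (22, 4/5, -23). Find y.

Coplanarity requires AB · (AC × AD) = 0.
AB = (52, 46/5, -6), AC = (-14, -2/5, -18); the triple product is linear in y with coefficient 1020 and constant term -6120.
Setting it to zero: y = 6.

6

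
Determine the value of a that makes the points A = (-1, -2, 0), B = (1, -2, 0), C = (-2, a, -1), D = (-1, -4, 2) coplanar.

-1

Coplanarity ⇔ det[AB; AC; AD] = 0.
Expanding, this is linear in a: (4)a + (4) = 0.
So a = -1.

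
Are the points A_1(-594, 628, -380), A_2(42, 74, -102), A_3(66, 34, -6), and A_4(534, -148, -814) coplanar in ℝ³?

No

With A_1 as base: A_1A_2 = (636, -554, 278), A_1A_3 = (660, -594, 374), A_1A_4 = (1128, -776, -434).
A_1A_3 × A_1A_4 = (548020, 708312, 157872).
A_1A_2 · (A_1A_3 × A_1A_4) = 24288.
Since 24288 ≠ 0, the four points are not coplanar.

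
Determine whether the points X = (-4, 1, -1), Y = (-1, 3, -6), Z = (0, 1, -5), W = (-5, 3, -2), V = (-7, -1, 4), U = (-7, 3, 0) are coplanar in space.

Yes

The plane through X, Y, Z has normal n = XY × XZ = (-8, -8, -8) and equation n·P = 32.
Checking the remaining points: n·W = 32, n·V = 32, n·U = 32.
All equal 32, so all 6 points lie in one plane.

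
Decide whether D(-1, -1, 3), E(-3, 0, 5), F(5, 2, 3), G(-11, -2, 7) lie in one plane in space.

With D as base: DE = (-2, 1, 2), DF = (6, 3, 0), DG = (-10, -1, 4).
DF × DG = (12, -24, 24).
DE · (DF × DG) = 0.
The scalar triple product vanishes, so the four points are coplanar.

Yes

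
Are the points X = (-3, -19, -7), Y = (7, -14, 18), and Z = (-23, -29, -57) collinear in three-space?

XY = (10, 5, 25), XZ = (-20, -10, -50).
XY × XZ = (0, 0, 0).
The cross product vanishes, so the three points are collinear.

Yes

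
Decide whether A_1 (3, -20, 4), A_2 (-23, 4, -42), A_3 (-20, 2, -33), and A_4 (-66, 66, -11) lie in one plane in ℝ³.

Yes

With A_1 as base: A_1A_2 = (-26, 24, -46), A_1A_3 = (-23, 22, -37), A_1A_4 = (-69, 86, -15).
A_1A_3 × A_1A_4 = (2852, 2208, -460).
A_1A_2 · (A_1A_3 × A_1A_4) = 0.
The scalar triple product vanishes, so the four points are coplanar.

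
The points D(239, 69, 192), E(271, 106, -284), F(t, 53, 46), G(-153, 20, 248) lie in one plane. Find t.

Normal to plane DEG: n = (-21252, 184800, 12936); plane equation n·P = 10155684.
Requiring n·F = 10155684: (-21252)t + (10389456) = 10155684.
So t = 11.

11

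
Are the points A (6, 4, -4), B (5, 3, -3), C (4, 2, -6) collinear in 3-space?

No

AB = (-1, -1, 1), AC = (-2, -2, -2).
AB × AC = (4, -4, 0).
The cross product is nonzero, so the points do not lie on one line.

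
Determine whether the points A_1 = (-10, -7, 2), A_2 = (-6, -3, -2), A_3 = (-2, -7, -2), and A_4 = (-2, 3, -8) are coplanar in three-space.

A normal to the plane through A_1, A_2, A_3 is n = A_1A_2 × A_1A_3 = (-16, -16, -32).
The plane has equation n·P = 208. For A_4: n·A_4 = 240.
240 ≠ 208, so A_4 is off the plane.

No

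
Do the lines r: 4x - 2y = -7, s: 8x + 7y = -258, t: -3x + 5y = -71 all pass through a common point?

Intersecting r and s: solving the 2×2 system gives (x, y) = (-565/44, -244/11).
Substitute into t: (-3)(-565/44) + (5)(-244/11) = -3185/44.
But t requires -71 ≠ -3185/44, so the three lines have no common point.

No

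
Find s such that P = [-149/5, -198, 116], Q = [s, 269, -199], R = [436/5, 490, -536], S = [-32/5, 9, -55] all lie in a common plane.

-51/5

Coplanarity ⇔ det[PQ; PR; PS] = 0.
Expanding, this is linear in s: (17316)s + (883116/5) = 0.
So s = -51/5.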